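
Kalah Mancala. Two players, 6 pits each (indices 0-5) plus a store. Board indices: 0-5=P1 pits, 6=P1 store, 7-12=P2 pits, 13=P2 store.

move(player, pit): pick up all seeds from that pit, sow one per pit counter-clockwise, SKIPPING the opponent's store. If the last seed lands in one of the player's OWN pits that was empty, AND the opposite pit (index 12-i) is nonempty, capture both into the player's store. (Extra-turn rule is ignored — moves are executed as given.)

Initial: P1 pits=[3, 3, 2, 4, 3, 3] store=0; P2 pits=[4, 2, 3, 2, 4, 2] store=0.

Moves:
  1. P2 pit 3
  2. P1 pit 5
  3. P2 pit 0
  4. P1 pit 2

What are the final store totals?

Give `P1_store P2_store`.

Move 1: P2 pit3 -> P1=[3,3,2,4,3,3](0) P2=[4,2,3,0,5,3](0)
Move 2: P1 pit5 -> P1=[3,3,2,4,3,0](1) P2=[5,3,3,0,5,3](0)
Move 3: P2 pit0 -> P1=[3,3,2,4,3,0](1) P2=[0,4,4,1,6,4](0)
Move 4: P1 pit2 -> P1=[3,3,0,5,4,0](1) P2=[0,4,4,1,6,4](0)

Answer: 1 0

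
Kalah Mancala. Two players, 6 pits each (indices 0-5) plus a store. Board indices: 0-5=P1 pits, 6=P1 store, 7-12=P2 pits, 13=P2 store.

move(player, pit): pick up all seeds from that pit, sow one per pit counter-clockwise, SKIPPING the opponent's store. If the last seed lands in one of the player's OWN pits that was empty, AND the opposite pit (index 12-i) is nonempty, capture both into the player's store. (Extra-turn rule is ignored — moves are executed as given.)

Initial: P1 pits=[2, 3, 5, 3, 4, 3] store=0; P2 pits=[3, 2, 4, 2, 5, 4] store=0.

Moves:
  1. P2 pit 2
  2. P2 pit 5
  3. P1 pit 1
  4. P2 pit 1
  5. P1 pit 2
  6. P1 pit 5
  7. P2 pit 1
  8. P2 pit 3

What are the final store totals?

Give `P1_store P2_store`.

Answer: 2 3

Derivation:
Move 1: P2 pit2 -> P1=[2,3,5,3,4,3](0) P2=[3,2,0,3,6,5](1)
Move 2: P2 pit5 -> P1=[3,4,6,4,4,3](0) P2=[3,2,0,3,6,0](2)
Move 3: P1 pit1 -> P1=[3,0,7,5,5,4](0) P2=[3,2,0,3,6,0](2)
Move 4: P2 pit1 -> P1=[3,0,7,5,5,4](0) P2=[3,0,1,4,6,0](2)
Move 5: P1 pit2 -> P1=[3,0,0,6,6,5](1) P2=[4,1,2,4,6,0](2)
Move 6: P1 pit5 -> P1=[3,0,0,6,6,0](2) P2=[5,2,3,5,6,0](2)
Move 7: P2 pit1 -> P1=[3,0,0,6,6,0](2) P2=[5,0,4,6,6,0](2)
Move 8: P2 pit3 -> P1=[4,1,1,6,6,0](2) P2=[5,0,4,0,7,1](3)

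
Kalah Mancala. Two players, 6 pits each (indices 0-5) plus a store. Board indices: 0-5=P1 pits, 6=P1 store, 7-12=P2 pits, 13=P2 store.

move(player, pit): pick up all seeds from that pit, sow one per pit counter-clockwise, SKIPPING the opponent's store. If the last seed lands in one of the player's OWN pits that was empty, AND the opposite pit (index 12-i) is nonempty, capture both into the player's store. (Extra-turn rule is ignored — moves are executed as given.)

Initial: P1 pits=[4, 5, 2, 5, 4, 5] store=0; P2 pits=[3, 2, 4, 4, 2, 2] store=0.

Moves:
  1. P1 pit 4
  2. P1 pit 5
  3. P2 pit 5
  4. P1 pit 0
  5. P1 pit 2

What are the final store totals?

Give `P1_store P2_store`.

Answer: 8 1

Derivation:
Move 1: P1 pit4 -> P1=[4,5,2,5,0,6](1) P2=[4,3,4,4,2,2](0)
Move 2: P1 pit5 -> P1=[4,5,2,5,0,0](2) P2=[5,4,5,5,3,2](0)
Move 3: P2 pit5 -> P1=[5,5,2,5,0,0](2) P2=[5,4,5,5,3,0](1)
Move 4: P1 pit0 -> P1=[0,6,3,6,1,0](8) P2=[0,4,5,5,3,0](1)
Move 5: P1 pit2 -> P1=[0,6,0,7,2,1](8) P2=[0,4,5,5,3,0](1)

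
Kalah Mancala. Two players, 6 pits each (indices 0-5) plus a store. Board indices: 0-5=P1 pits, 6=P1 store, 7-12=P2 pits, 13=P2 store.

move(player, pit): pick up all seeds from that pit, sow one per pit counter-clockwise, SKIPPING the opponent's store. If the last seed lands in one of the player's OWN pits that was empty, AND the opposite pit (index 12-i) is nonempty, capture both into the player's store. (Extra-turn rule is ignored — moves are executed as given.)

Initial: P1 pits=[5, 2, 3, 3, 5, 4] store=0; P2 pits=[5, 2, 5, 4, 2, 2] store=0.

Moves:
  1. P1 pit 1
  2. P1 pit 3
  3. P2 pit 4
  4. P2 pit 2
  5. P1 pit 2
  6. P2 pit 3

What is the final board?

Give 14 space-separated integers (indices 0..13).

Move 1: P1 pit1 -> P1=[5,0,4,4,5,4](0) P2=[5,2,5,4,2,2](0)
Move 2: P1 pit3 -> P1=[5,0,4,0,6,5](1) P2=[6,2,5,4,2,2](0)
Move 3: P2 pit4 -> P1=[5,0,4,0,6,5](1) P2=[6,2,5,4,0,3](1)
Move 4: P2 pit2 -> P1=[6,0,4,0,6,5](1) P2=[6,2,0,5,1,4](2)
Move 5: P1 pit2 -> P1=[6,0,0,1,7,6](2) P2=[6,2,0,5,1,4](2)
Move 6: P2 pit3 -> P1=[7,1,0,1,7,6](2) P2=[6,2,0,0,2,5](3)

Answer: 7 1 0 1 7 6 2 6 2 0 0 2 5 3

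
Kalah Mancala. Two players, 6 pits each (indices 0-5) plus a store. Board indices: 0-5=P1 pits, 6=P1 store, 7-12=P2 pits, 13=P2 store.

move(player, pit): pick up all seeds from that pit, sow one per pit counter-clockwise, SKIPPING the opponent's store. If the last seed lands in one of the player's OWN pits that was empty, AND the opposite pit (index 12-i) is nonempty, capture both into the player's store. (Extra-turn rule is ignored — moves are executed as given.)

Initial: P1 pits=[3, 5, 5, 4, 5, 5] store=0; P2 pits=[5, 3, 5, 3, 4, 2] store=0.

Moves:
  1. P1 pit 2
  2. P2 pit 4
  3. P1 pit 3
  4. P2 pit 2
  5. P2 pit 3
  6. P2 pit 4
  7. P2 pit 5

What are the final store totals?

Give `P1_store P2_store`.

Move 1: P1 pit2 -> P1=[3,5,0,5,6,6](1) P2=[6,3,5,3,4,2](0)
Move 2: P2 pit4 -> P1=[4,6,0,5,6,6](1) P2=[6,3,5,3,0,3](1)
Move 3: P1 pit3 -> P1=[4,6,0,0,7,7](2) P2=[7,4,5,3,0,3](1)
Move 4: P2 pit2 -> P1=[5,6,0,0,7,7](2) P2=[7,4,0,4,1,4](2)
Move 5: P2 pit3 -> P1=[6,6,0,0,7,7](2) P2=[7,4,0,0,2,5](3)
Move 6: P2 pit4 -> P1=[6,6,0,0,7,7](2) P2=[7,4,0,0,0,6](4)
Move 7: P2 pit5 -> P1=[7,7,1,1,8,7](2) P2=[7,4,0,0,0,0](5)

Answer: 2 5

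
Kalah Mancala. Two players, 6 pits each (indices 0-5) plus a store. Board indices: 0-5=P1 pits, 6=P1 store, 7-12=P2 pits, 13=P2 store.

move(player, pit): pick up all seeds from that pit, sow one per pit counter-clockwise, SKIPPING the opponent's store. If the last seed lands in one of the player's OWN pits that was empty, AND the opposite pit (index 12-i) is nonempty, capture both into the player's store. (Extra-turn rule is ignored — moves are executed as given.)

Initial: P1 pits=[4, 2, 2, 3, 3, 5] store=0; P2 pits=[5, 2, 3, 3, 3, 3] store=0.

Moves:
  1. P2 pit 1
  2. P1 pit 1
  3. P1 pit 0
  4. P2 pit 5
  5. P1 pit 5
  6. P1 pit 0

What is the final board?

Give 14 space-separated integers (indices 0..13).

Move 1: P2 pit1 -> P1=[4,2,2,3,3,5](0) P2=[5,0,4,4,3,3](0)
Move 2: P1 pit1 -> P1=[4,0,3,4,3,5](0) P2=[5,0,4,4,3,3](0)
Move 3: P1 pit0 -> P1=[0,1,4,5,4,5](0) P2=[5,0,4,4,3,3](0)
Move 4: P2 pit5 -> P1=[1,2,4,5,4,5](0) P2=[5,0,4,4,3,0](1)
Move 5: P1 pit5 -> P1=[1,2,4,5,4,0](1) P2=[6,1,5,5,3,0](1)
Move 6: P1 pit0 -> P1=[0,3,4,5,4,0](1) P2=[6,1,5,5,3,0](1)

Answer: 0 3 4 5 4 0 1 6 1 5 5 3 0 1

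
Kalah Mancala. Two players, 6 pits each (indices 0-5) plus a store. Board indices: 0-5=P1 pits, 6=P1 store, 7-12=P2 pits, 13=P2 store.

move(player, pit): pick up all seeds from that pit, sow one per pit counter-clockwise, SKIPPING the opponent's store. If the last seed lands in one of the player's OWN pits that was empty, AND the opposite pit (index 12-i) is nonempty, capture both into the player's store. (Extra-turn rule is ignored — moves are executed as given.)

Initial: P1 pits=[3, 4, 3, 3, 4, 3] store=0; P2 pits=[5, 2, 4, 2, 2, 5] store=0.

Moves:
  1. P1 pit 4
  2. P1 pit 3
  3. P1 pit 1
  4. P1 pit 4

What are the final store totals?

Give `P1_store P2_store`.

Move 1: P1 pit4 -> P1=[3,4,3,3,0,4](1) P2=[6,3,4,2,2,5](0)
Move 2: P1 pit3 -> P1=[3,4,3,0,1,5](2) P2=[6,3,4,2,2,5](0)
Move 3: P1 pit1 -> P1=[3,0,4,1,2,6](2) P2=[6,3,4,2,2,5](0)
Move 4: P1 pit4 -> P1=[3,0,4,1,0,7](3) P2=[6,3,4,2,2,5](0)

Answer: 3 0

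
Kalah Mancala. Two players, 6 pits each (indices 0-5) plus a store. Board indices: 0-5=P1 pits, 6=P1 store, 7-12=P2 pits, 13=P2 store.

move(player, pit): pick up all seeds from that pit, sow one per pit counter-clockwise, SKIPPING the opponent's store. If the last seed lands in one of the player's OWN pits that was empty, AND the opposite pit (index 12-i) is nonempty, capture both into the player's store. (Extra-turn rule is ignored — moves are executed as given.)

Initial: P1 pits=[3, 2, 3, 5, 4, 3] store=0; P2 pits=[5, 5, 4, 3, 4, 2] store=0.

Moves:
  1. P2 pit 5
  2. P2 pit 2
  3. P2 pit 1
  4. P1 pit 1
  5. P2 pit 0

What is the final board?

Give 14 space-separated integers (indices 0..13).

Move 1: P2 pit5 -> P1=[4,2,3,5,4,3](0) P2=[5,5,4,3,4,0](1)
Move 2: P2 pit2 -> P1=[4,2,3,5,4,3](0) P2=[5,5,0,4,5,1](2)
Move 3: P2 pit1 -> P1=[4,2,3,5,4,3](0) P2=[5,0,1,5,6,2](3)
Move 4: P1 pit1 -> P1=[4,0,4,6,4,3](0) P2=[5,0,1,5,6,2](3)
Move 5: P2 pit0 -> P1=[4,0,4,6,4,3](0) P2=[0,1,2,6,7,3](3)

Answer: 4 0 4 6 4 3 0 0 1 2 6 7 3 3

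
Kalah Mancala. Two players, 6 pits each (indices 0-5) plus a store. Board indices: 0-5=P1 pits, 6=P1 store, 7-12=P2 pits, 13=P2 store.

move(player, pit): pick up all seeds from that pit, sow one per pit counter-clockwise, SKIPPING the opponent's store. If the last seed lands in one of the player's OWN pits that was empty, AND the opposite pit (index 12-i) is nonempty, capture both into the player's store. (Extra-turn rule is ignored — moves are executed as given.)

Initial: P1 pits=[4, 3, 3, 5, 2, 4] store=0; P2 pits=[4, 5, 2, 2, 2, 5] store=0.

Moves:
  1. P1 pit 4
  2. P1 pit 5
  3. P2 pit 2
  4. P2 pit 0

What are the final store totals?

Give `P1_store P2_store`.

Move 1: P1 pit4 -> P1=[4,3,3,5,0,5](1) P2=[4,5,2,2,2,5](0)
Move 2: P1 pit5 -> P1=[4,3,3,5,0,0](2) P2=[5,6,3,3,2,5](0)
Move 3: P2 pit2 -> P1=[4,3,3,5,0,0](2) P2=[5,6,0,4,3,6](0)
Move 4: P2 pit0 -> P1=[4,3,3,5,0,0](2) P2=[0,7,1,5,4,7](0)

Answer: 2 0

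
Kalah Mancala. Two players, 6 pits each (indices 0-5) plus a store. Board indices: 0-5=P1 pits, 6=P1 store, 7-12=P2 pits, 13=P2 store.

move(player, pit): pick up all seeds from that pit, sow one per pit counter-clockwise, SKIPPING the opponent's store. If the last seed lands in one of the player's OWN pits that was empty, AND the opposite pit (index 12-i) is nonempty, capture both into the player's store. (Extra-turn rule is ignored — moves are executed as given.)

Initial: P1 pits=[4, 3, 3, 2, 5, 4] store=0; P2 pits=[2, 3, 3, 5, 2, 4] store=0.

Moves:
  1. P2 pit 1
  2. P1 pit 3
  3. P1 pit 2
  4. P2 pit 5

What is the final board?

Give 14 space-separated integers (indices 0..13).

Move 1: P2 pit1 -> P1=[4,3,3,2,5,4](0) P2=[2,0,4,6,3,4](0)
Move 2: P1 pit3 -> P1=[4,3,3,0,6,5](0) P2=[2,0,4,6,3,4](0)
Move 3: P1 pit2 -> P1=[4,3,0,1,7,6](0) P2=[2,0,4,6,3,4](0)
Move 4: P2 pit5 -> P1=[5,4,1,1,7,6](0) P2=[2,0,4,6,3,0](1)

Answer: 5 4 1 1 7 6 0 2 0 4 6 3 0 1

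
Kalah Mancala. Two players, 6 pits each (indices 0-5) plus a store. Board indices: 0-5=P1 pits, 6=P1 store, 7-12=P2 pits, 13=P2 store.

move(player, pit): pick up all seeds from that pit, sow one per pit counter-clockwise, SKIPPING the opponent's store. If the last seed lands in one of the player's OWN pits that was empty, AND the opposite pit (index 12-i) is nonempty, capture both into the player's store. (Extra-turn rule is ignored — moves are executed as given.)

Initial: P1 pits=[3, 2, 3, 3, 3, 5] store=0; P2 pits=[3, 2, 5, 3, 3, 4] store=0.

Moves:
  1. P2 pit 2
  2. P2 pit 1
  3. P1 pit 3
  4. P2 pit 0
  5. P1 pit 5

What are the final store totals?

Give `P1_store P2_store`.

Move 1: P2 pit2 -> P1=[4,2,3,3,3,5](0) P2=[3,2,0,4,4,5](1)
Move 2: P2 pit1 -> P1=[4,2,3,3,3,5](0) P2=[3,0,1,5,4,5](1)
Move 3: P1 pit3 -> P1=[4,2,3,0,4,6](1) P2=[3,0,1,5,4,5](1)
Move 4: P2 pit0 -> P1=[4,2,3,0,4,6](1) P2=[0,1,2,6,4,5](1)
Move 5: P1 pit5 -> P1=[4,2,3,0,4,0](2) P2=[1,2,3,7,5,5](1)

Answer: 2 1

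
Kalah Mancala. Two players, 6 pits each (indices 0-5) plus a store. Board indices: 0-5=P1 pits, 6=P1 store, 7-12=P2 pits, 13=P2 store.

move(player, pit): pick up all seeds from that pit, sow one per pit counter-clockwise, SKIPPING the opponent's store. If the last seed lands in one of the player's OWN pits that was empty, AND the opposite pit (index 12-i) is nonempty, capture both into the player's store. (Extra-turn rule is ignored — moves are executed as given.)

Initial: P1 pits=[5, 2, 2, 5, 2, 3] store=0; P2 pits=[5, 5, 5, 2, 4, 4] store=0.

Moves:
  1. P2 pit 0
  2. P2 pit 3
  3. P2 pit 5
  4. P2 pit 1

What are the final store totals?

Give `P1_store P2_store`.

Move 1: P2 pit0 -> P1=[5,2,2,5,2,3](0) P2=[0,6,6,3,5,5](0)
Move 2: P2 pit3 -> P1=[5,2,2,5,2,3](0) P2=[0,6,6,0,6,6](1)
Move 3: P2 pit5 -> P1=[6,3,3,6,3,3](0) P2=[0,6,6,0,6,0](2)
Move 4: P2 pit1 -> P1=[7,3,3,6,3,3](0) P2=[0,0,7,1,7,1](3)

Answer: 0 3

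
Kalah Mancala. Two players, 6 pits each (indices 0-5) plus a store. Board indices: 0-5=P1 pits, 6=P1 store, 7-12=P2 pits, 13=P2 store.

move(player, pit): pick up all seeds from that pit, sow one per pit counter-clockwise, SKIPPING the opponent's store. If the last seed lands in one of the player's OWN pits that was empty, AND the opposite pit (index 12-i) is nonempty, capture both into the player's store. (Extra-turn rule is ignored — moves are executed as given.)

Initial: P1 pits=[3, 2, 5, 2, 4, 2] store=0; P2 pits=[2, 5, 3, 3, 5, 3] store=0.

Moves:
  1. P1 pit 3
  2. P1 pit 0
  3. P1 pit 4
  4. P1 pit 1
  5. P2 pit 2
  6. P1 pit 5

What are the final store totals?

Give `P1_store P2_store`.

Move 1: P1 pit3 -> P1=[3,2,5,0,5,3](0) P2=[2,5,3,3,5,3](0)
Move 2: P1 pit0 -> P1=[0,3,6,0,5,3](4) P2=[2,5,0,3,5,3](0)
Move 3: P1 pit4 -> P1=[0,3,6,0,0,4](5) P2=[3,6,1,3,5,3](0)
Move 4: P1 pit1 -> P1=[0,0,7,1,0,4](12) P2=[3,0,1,3,5,3](0)
Move 5: P2 pit2 -> P1=[0,0,7,1,0,4](12) P2=[3,0,0,4,5,3](0)
Move 6: P1 pit5 -> P1=[0,0,7,1,0,0](13) P2=[4,1,1,4,5,3](0)

Answer: 13 0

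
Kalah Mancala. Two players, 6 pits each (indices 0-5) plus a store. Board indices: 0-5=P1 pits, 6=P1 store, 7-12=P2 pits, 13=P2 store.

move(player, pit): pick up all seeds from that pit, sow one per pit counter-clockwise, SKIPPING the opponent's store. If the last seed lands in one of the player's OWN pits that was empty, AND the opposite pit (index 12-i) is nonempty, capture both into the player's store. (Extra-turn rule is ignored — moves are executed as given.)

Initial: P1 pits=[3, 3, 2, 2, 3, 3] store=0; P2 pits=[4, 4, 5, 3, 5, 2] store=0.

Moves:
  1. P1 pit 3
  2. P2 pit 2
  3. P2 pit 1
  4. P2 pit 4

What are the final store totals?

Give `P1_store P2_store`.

Answer: 0 2

Derivation:
Move 1: P1 pit3 -> P1=[3,3,2,0,4,4](0) P2=[4,4,5,3,5,2](0)
Move 2: P2 pit2 -> P1=[4,3,2,0,4,4](0) P2=[4,4,0,4,6,3](1)
Move 3: P2 pit1 -> P1=[4,3,2,0,4,4](0) P2=[4,0,1,5,7,4](1)
Move 4: P2 pit4 -> P1=[5,4,3,1,5,4](0) P2=[4,0,1,5,0,5](2)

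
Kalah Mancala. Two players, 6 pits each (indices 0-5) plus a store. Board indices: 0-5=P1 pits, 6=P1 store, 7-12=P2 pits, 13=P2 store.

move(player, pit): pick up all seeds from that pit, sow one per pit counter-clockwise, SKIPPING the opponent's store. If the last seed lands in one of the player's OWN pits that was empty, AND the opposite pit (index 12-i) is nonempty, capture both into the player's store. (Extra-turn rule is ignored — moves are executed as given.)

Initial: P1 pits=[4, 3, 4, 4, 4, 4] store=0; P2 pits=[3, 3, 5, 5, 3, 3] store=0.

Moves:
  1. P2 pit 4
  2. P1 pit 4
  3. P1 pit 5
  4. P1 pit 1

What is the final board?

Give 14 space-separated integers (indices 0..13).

Move 1: P2 pit4 -> P1=[5,3,4,4,4,4](0) P2=[3,3,5,5,0,4](1)
Move 2: P1 pit4 -> P1=[5,3,4,4,0,5](1) P2=[4,4,5,5,0,4](1)
Move 3: P1 pit5 -> P1=[5,3,4,4,0,0](2) P2=[5,5,6,6,0,4](1)
Move 4: P1 pit1 -> P1=[5,0,5,5,0,0](8) P2=[5,0,6,6,0,4](1)

Answer: 5 0 5 5 0 0 8 5 0 6 6 0 4 1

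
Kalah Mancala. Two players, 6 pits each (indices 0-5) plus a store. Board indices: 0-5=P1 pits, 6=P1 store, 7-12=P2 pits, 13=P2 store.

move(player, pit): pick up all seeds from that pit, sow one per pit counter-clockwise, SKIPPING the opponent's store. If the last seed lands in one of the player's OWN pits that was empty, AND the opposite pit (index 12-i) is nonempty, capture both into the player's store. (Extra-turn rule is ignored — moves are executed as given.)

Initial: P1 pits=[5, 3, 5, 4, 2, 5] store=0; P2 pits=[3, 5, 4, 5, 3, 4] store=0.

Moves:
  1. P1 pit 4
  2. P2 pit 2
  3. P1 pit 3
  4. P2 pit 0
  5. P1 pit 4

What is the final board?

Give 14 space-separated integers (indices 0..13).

Answer: 5 3 5 0 0 8 2 0 6 1 7 5 5 1

Derivation:
Move 1: P1 pit4 -> P1=[5,3,5,4,0,6](1) P2=[3,5,4,5,3,4](0)
Move 2: P2 pit2 -> P1=[5,3,5,4,0,6](1) P2=[3,5,0,6,4,5](1)
Move 3: P1 pit3 -> P1=[5,3,5,0,1,7](2) P2=[4,5,0,6,4,5](1)
Move 4: P2 pit0 -> P1=[5,3,5,0,1,7](2) P2=[0,6,1,7,5,5](1)
Move 5: P1 pit4 -> P1=[5,3,5,0,0,8](2) P2=[0,6,1,7,5,5](1)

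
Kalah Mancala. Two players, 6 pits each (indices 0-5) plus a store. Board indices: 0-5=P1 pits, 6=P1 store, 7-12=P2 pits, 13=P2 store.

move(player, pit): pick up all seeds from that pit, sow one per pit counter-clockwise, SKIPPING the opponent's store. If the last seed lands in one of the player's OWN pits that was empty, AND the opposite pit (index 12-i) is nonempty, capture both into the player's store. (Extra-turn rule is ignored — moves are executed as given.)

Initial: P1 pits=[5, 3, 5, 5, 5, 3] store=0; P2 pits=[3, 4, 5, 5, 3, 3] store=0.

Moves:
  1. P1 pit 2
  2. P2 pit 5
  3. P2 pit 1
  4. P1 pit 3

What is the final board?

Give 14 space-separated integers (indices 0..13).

Move 1: P1 pit2 -> P1=[5,3,0,6,6,4](1) P2=[4,4,5,5,3,3](0)
Move 2: P2 pit5 -> P1=[6,4,0,6,6,4](1) P2=[4,4,5,5,3,0](1)
Move 3: P2 pit1 -> P1=[0,4,0,6,6,4](1) P2=[4,0,6,6,4,0](8)
Move 4: P1 pit3 -> P1=[0,4,0,0,7,5](2) P2=[5,1,7,6,4,0](8)

Answer: 0 4 0 0 7 5 2 5 1 7 6 4 0 8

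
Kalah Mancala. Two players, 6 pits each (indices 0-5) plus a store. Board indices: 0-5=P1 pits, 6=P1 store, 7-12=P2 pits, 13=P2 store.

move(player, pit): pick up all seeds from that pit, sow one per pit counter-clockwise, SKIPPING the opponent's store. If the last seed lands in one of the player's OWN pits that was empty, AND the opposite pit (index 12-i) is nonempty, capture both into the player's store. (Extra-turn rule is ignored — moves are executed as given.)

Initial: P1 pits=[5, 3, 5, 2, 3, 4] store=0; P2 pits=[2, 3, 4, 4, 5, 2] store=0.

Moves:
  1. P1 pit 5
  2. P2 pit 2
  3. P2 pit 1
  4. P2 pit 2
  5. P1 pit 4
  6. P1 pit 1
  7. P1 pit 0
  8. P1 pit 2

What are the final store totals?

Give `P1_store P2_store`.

Move 1: P1 pit5 -> P1=[5,3,5,2,3,0](1) P2=[3,4,5,4,5,2](0)
Move 2: P2 pit2 -> P1=[6,3,5,2,3,0](1) P2=[3,4,0,5,6,3](1)
Move 3: P2 pit1 -> P1=[6,3,5,2,3,0](1) P2=[3,0,1,6,7,4](1)
Move 4: P2 pit2 -> P1=[6,3,5,2,3,0](1) P2=[3,0,0,7,7,4](1)
Move 5: P1 pit4 -> P1=[6,3,5,2,0,1](2) P2=[4,0,0,7,7,4](1)
Move 6: P1 pit1 -> P1=[6,0,6,3,1,1](2) P2=[4,0,0,7,7,4](1)
Move 7: P1 pit0 -> P1=[0,1,7,4,2,2](3) P2=[4,0,0,7,7,4](1)
Move 8: P1 pit2 -> P1=[0,1,0,5,3,3](4) P2=[5,1,1,7,7,4](1)

Answer: 4 1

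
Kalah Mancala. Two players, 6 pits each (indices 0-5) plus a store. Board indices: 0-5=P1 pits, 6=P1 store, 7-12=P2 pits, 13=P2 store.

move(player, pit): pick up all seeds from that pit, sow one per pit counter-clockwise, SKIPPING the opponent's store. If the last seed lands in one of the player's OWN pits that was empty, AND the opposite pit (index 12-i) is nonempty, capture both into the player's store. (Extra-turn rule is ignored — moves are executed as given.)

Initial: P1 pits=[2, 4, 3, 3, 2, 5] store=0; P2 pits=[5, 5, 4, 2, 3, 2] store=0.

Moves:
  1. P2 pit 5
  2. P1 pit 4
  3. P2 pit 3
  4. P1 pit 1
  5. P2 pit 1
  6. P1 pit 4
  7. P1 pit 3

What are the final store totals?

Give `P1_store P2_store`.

Move 1: P2 pit5 -> P1=[3,4,3,3,2,5](0) P2=[5,5,4,2,3,0](1)
Move 2: P1 pit4 -> P1=[3,4,3,3,0,6](1) P2=[5,5,4,2,3,0](1)
Move 3: P2 pit3 -> P1=[0,4,3,3,0,6](1) P2=[5,5,4,0,4,0](5)
Move 4: P1 pit1 -> P1=[0,0,4,4,1,7](1) P2=[5,5,4,0,4,0](5)
Move 5: P2 pit1 -> P1=[0,0,4,4,1,7](1) P2=[5,0,5,1,5,1](6)
Move 6: P1 pit4 -> P1=[0,0,4,4,0,8](1) P2=[5,0,5,1,5,1](6)
Move 7: P1 pit3 -> P1=[0,0,4,0,1,9](2) P2=[6,0,5,1,5,1](6)

Answer: 2 6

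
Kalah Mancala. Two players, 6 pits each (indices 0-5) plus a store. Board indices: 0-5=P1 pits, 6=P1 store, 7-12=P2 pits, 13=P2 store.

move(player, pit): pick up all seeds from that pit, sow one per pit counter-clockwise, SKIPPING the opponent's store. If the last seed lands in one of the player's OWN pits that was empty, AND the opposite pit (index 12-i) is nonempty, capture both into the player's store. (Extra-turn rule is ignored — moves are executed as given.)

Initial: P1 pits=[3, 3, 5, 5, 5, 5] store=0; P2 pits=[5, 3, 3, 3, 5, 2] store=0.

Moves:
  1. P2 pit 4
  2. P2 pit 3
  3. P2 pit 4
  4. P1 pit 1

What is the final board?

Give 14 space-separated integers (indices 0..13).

Move 1: P2 pit4 -> P1=[4,4,6,5,5,5](0) P2=[5,3,3,3,0,3](1)
Move 2: P2 pit3 -> P1=[4,4,6,5,5,5](0) P2=[5,3,3,0,1,4](2)
Move 3: P2 pit4 -> P1=[4,4,6,5,5,5](0) P2=[5,3,3,0,0,5](2)
Move 4: P1 pit1 -> P1=[4,0,7,6,6,6](0) P2=[5,3,3,0,0,5](2)

Answer: 4 0 7 6 6 6 0 5 3 3 0 0 5 2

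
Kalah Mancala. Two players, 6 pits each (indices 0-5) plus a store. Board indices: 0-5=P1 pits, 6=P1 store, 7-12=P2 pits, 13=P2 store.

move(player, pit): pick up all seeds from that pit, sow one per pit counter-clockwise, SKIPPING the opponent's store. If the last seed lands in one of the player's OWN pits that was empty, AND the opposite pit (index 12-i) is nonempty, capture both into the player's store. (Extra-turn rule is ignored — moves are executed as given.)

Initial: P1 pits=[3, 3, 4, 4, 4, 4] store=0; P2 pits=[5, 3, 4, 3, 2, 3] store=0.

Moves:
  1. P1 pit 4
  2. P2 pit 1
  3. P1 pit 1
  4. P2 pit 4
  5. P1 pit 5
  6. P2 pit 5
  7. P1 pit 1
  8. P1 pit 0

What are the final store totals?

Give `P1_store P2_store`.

Answer: 10 2

Derivation:
Move 1: P1 pit4 -> P1=[3,3,4,4,0,5](1) P2=[6,4,4,3,2,3](0)
Move 2: P2 pit1 -> P1=[3,3,4,4,0,5](1) P2=[6,0,5,4,3,4](0)
Move 3: P1 pit1 -> P1=[3,0,5,5,1,5](1) P2=[6,0,5,4,3,4](0)
Move 4: P2 pit4 -> P1=[4,0,5,5,1,5](1) P2=[6,0,5,4,0,5](1)
Move 5: P1 pit5 -> P1=[4,0,5,5,1,0](2) P2=[7,1,6,5,0,5](1)
Move 6: P2 pit5 -> P1=[5,1,6,6,1,0](2) P2=[7,1,6,5,0,0](2)
Move 7: P1 pit1 -> P1=[5,0,7,6,1,0](2) P2=[7,1,6,5,0,0](2)
Move 8: P1 pit0 -> P1=[0,1,8,7,2,0](10) P2=[0,1,6,5,0,0](2)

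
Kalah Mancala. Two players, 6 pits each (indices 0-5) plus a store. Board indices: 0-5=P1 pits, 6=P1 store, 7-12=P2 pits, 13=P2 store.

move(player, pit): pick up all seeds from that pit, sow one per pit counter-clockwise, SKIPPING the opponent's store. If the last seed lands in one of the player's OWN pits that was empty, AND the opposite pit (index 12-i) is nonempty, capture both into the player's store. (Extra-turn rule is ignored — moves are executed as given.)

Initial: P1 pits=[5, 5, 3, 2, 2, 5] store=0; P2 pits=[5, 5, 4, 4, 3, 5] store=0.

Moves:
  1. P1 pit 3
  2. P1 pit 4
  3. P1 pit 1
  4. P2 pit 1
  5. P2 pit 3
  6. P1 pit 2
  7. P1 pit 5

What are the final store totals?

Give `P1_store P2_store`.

Move 1: P1 pit3 -> P1=[5,5,3,0,3,6](0) P2=[5,5,4,4,3,5](0)
Move 2: P1 pit4 -> P1=[5,5,3,0,0,7](1) P2=[6,5,4,4,3,5](0)
Move 3: P1 pit1 -> P1=[5,0,4,1,1,8](2) P2=[6,5,4,4,3,5](0)
Move 4: P2 pit1 -> P1=[5,0,4,1,1,8](2) P2=[6,0,5,5,4,6](1)
Move 5: P2 pit3 -> P1=[6,1,4,1,1,8](2) P2=[6,0,5,0,5,7](2)
Move 6: P1 pit2 -> P1=[6,1,0,2,2,9](3) P2=[6,0,5,0,5,7](2)
Move 7: P1 pit5 -> P1=[7,2,0,2,2,0](4) P2=[7,1,6,1,6,8](2)

Answer: 4 2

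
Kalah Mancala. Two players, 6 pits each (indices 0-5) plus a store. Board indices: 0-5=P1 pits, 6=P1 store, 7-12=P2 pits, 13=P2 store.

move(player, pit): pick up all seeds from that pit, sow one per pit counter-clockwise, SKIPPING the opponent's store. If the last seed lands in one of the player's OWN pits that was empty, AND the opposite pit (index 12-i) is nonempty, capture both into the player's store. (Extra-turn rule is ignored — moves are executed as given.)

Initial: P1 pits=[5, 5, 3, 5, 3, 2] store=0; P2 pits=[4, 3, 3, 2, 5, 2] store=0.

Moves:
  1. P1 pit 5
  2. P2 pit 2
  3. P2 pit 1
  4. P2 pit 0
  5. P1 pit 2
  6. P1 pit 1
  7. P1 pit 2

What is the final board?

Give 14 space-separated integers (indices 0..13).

Answer: 5 0 0 8 5 2 2 0 1 2 5 8 4 0

Derivation:
Move 1: P1 pit5 -> P1=[5,5,3,5,3,0](1) P2=[5,3,3,2,5,2](0)
Move 2: P2 pit2 -> P1=[5,5,3,5,3,0](1) P2=[5,3,0,3,6,3](0)
Move 3: P2 pit1 -> P1=[5,5,3,5,3,0](1) P2=[5,0,1,4,7,3](0)
Move 4: P2 pit0 -> P1=[5,5,3,5,3,0](1) P2=[0,1,2,5,8,4](0)
Move 5: P1 pit2 -> P1=[5,5,0,6,4,1](1) P2=[0,1,2,5,8,4](0)
Move 6: P1 pit1 -> P1=[5,0,1,7,5,2](2) P2=[0,1,2,5,8,4](0)
Move 7: P1 pit2 -> P1=[5,0,0,8,5,2](2) P2=[0,1,2,5,8,4](0)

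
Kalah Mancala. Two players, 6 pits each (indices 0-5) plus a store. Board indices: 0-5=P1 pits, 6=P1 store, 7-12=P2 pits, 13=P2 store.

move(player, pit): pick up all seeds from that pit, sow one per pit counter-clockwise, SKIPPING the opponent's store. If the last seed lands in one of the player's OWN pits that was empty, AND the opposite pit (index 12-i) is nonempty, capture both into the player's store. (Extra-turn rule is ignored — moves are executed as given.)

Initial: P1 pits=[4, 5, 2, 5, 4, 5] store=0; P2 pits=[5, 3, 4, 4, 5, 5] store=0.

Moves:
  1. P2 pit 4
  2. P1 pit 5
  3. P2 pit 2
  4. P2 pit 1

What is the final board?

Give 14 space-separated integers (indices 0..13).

Move 1: P2 pit4 -> P1=[5,6,3,5,4,5](0) P2=[5,3,4,4,0,6](1)
Move 2: P1 pit5 -> P1=[5,6,3,5,4,0](1) P2=[6,4,5,5,0,6](1)
Move 3: P2 pit2 -> P1=[6,6,3,5,4,0](1) P2=[6,4,0,6,1,7](2)
Move 4: P2 pit1 -> P1=[6,6,3,5,4,0](1) P2=[6,0,1,7,2,8](2)

Answer: 6 6 3 5 4 0 1 6 0 1 7 2 8 2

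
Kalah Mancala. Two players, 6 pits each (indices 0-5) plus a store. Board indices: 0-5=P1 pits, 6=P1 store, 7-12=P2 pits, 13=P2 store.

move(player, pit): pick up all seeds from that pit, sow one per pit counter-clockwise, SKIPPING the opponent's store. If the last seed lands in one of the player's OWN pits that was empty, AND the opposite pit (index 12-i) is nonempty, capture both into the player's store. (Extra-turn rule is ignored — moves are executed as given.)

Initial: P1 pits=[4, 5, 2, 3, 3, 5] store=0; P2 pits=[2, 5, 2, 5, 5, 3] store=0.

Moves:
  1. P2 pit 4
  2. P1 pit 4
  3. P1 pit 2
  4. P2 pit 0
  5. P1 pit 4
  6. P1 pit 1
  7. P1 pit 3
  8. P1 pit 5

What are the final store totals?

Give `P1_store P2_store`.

Answer: 4 1

Derivation:
Move 1: P2 pit4 -> P1=[5,6,3,3,3,5](0) P2=[2,5,2,5,0,4](1)
Move 2: P1 pit4 -> P1=[5,6,3,3,0,6](1) P2=[3,5,2,5,0,4](1)
Move 3: P1 pit2 -> P1=[5,6,0,4,1,7](1) P2=[3,5,2,5,0,4](1)
Move 4: P2 pit0 -> P1=[5,6,0,4,1,7](1) P2=[0,6,3,6,0,4](1)
Move 5: P1 pit4 -> P1=[5,6,0,4,0,8](1) P2=[0,6,3,6,0,4](1)
Move 6: P1 pit1 -> P1=[5,0,1,5,1,9](2) P2=[1,6,3,6,0,4](1)
Move 7: P1 pit3 -> P1=[5,0,1,0,2,10](3) P2=[2,7,3,6,0,4](1)
Move 8: P1 pit5 -> P1=[6,1,2,0,2,0](4) P2=[3,8,4,7,1,5](1)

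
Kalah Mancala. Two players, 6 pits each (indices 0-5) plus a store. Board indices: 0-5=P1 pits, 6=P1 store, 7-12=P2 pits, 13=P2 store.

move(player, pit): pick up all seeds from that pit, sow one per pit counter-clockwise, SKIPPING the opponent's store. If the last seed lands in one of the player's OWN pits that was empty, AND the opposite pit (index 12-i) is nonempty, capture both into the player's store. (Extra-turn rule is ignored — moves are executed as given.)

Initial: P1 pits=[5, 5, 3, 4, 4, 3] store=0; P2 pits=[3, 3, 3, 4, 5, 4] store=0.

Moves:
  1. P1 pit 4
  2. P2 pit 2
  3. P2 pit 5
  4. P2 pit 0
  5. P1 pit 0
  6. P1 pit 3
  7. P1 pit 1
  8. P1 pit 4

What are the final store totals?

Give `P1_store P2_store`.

Move 1: P1 pit4 -> P1=[5,5,3,4,0,4](1) P2=[4,4,3,4,5,4](0)
Move 2: P2 pit2 -> P1=[5,5,3,4,0,4](1) P2=[4,4,0,5,6,5](0)
Move 3: P2 pit5 -> P1=[6,6,4,5,0,4](1) P2=[4,4,0,5,6,0](1)
Move 4: P2 pit0 -> P1=[6,6,4,5,0,4](1) P2=[0,5,1,6,7,0](1)
Move 5: P1 pit0 -> P1=[0,7,5,6,1,5](2) P2=[0,5,1,6,7,0](1)
Move 6: P1 pit3 -> P1=[0,7,5,0,2,6](3) P2=[1,6,2,6,7,0](1)
Move 7: P1 pit1 -> P1=[0,0,6,1,3,7](4) P2=[2,7,2,6,7,0](1)
Move 8: P1 pit4 -> P1=[0,0,6,1,0,8](5) P2=[3,7,2,6,7,0](1)

Answer: 5 1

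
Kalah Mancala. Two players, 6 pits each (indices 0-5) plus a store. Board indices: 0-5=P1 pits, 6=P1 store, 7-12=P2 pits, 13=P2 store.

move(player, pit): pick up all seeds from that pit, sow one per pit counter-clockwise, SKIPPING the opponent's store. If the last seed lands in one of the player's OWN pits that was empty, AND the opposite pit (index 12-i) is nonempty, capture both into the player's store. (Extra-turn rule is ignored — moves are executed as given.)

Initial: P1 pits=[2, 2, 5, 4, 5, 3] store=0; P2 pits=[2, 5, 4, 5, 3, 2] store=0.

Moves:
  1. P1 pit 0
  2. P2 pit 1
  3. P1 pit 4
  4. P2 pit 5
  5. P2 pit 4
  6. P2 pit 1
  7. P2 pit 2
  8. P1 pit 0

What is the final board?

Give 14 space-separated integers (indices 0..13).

Move 1: P1 pit0 -> P1=[0,3,6,4,5,3](0) P2=[2,5,4,5,3,2](0)
Move 2: P2 pit1 -> P1=[0,3,6,4,5,3](0) P2=[2,0,5,6,4,3](1)
Move 3: P1 pit4 -> P1=[0,3,6,4,0,4](1) P2=[3,1,6,6,4,3](1)
Move 4: P2 pit5 -> P1=[1,4,6,4,0,4](1) P2=[3,1,6,6,4,0](2)
Move 5: P2 pit4 -> P1=[2,5,6,4,0,4](1) P2=[3,1,6,6,0,1](3)
Move 6: P2 pit1 -> P1=[2,5,6,4,0,4](1) P2=[3,0,7,6,0,1](3)
Move 7: P2 pit2 -> P1=[3,6,7,4,0,4](1) P2=[3,0,0,7,1,2](4)
Move 8: P1 pit0 -> P1=[0,7,8,5,0,4](1) P2=[3,0,0,7,1,2](4)

Answer: 0 7 8 5 0 4 1 3 0 0 7 1 2 4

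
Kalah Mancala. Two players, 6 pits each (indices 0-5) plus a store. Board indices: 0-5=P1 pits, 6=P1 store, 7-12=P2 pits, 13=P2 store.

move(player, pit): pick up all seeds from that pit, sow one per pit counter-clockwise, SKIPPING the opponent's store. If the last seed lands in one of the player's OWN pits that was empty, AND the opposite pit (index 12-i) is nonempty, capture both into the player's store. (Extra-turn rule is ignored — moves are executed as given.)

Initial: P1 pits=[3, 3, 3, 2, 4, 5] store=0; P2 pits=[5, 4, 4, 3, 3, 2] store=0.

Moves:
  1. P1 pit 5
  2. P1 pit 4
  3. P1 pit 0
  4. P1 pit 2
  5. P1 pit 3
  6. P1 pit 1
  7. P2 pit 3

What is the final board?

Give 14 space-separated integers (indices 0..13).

Answer: 1 0 1 1 3 4 4 8 6 5 0 4 3 1

Derivation:
Move 1: P1 pit5 -> P1=[3,3,3,2,4,0](1) P2=[6,5,5,4,3,2](0)
Move 2: P1 pit4 -> P1=[3,3,3,2,0,1](2) P2=[7,6,5,4,3,2](0)
Move 3: P1 pit0 -> P1=[0,4,4,3,0,1](2) P2=[7,6,5,4,3,2](0)
Move 4: P1 pit2 -> P1=[0,4,0,4,1,2](3) P2=[7,6,5,4,3,2](0)
Move 5: P1 pit3 -> P1=[0,4,0,0,2,3](4) P2=[8,6,5,4,3,2](0)
Move 6: P1 pit1 -> P1=[0,0,1,1,3,4](4) P2=[8,6,5,4,3,2](0)
Move 7: P2 pit3 -> P1=[1,0,1,1,3,4](4) P2=[8,6,5,0,4,3](1)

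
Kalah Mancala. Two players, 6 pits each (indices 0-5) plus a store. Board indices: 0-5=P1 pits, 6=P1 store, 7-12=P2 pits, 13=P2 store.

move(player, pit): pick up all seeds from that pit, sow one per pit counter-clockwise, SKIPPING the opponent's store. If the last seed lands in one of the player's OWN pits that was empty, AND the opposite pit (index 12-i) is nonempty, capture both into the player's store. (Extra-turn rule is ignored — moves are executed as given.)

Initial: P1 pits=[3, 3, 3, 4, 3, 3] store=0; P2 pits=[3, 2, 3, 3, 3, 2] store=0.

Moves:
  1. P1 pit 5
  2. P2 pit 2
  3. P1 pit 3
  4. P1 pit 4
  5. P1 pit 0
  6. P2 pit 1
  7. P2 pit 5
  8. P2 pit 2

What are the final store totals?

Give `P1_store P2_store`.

Move 1: P1 pit5 -> P1=[3,3,3,4,3,0](1) P2=[4,3,3,3,3,2](0)
Move 2: P2 pit2 -> P1=[3,3,3,4,3,0](1) P2=[4,3,0,4,4,3](0)
Move 3: P1 pit3 -> P1=[3,3,3,0,4,1](2) P2=[5,3,0,4,4,3](0)
Move 4: P1 pit4 -> P1=[3,3,3,0,0,2](3) P2=[6,4,0,4,4,3](0)
Move 5: P1 pit0 -> P1=[0,4,4,1,0,2](3) P2=[6,4,0,4,4,3](0)
Move 6: P2 pit1 -> P1=[0,4,4,1,0,2](3) P2=[6,0,1,5,5,4](0)
Move 7: P2 pit5 -> P1=[1,5,5,1,0,2](3) P2=[6,0,1,5,5,0](1)
Move 8: P2 pit2 -> P1=[1,5,5,1,0,2](3) P2=[6,0,0,6,5,0](1)

Answer: 3 1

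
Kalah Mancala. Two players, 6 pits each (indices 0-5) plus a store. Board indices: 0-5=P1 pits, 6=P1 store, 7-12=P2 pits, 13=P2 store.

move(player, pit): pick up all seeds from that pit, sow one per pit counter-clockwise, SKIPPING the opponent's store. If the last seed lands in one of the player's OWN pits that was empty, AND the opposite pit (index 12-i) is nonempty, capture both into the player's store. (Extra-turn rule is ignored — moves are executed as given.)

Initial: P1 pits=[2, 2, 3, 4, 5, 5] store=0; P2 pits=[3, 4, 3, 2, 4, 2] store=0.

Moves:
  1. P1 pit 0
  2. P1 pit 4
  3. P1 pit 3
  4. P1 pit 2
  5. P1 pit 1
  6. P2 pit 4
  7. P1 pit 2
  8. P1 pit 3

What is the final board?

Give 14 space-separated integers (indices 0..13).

Answer: 1 1 0 0 4 9 4 5 5 4 2 0 3 1

Derivation:
Move 1: P1 pit0 -> P1=[0,3,4,4,5,5](0) P2=[3,4,3,2,4,2](0)
Move 2: P1 pit4 -> P1=[0,3,4,4,0,6](1) P2=[4,5,4,2,4,2](0)
Move 3: P1 pit3 -> P1=[0,3,4,0,1,7](2) P2=[5,5,4,2,4,2](0)
Move 4: P1 pit2 -> P1=[0,3,0,1,2,8](3) P2=[5,5,4,2,4,2](0)
Move 5: P1 pit1 -> P1=[0,0,1,2,3,8](3) P2=[5,5,4,2,4,2](0)
Move 6: P2 pit4 -> P1=[1,1,1,2,3,8](3) P2=[5,5,4,2,0,3](1)
Move 7: P1 pit2 -> P1=[1,1,0,3,3,8](3) P2=[5,5,4,2,0,3](1)
Move 8: P1 pit3 -> P1=[1,1,0,0,4,9](4) P2=[5,5,4,2,0,3](1)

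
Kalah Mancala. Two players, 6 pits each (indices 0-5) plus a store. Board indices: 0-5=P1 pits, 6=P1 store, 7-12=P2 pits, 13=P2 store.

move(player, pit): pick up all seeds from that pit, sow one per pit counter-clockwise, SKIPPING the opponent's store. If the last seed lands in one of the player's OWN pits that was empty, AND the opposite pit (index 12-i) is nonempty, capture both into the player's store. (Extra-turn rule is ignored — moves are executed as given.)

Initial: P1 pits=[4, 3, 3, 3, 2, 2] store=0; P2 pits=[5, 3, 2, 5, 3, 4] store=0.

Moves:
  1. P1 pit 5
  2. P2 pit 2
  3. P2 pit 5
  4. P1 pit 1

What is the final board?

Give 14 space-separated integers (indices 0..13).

Move 1: P1 pit5 -> P1=[4,3,3,3,2,0](1) P2=[6,3,2,5,3,4](0)
Move 2: P2 pit2 -> P1=[4,3,3,3,2,0](1) P2=[6,3,0,6,4,4](0)
Move 3: P2 pit5 -> P1=[5,4,4,3,2,0](1) P2=[6,3,0,6,4,0](1)
Move 4: P1 pit1 -> P1=[5,0,5,4,3,0](8) P2=[0,3,0,6,4,0](1)

Answer: 5 0 5 4 3 0 8 0 3 0 6 4 0 1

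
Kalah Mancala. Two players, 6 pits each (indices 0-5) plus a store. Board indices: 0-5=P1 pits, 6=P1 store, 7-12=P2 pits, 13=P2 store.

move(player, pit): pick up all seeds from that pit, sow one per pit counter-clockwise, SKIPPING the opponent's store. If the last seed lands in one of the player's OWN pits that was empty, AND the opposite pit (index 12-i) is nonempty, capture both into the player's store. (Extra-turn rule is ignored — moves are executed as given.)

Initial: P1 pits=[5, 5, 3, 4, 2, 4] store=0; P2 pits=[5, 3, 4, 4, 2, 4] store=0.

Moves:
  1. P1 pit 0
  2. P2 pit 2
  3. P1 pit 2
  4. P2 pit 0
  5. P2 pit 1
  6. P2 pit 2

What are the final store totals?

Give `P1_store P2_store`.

Answer: 1 1

Derivation:
Move 1: P1 pit0 -> P1=[0,6,4,5,3,5](0) P2=[5,3,4,4,2,4](0)
Move 2: P2 pit2 -> P1=[0,6,4,5,3,5](0) P2=[5,3,0,5,3,5](1)
Move 3: P1 pit2 -> P1=[0,6,0,6,4,6](1) P2=[5,3,0,5,3,5](1)
Move 4: P2 pit0 -> P1=[0,6,0,6,4,6](1) P2=[0,4,1,6,4,6](1)
Move 5: P2 pit1 -> P1=[0,6,0,6,4,6](1) P2=[0,0,2,7,5,7](1)
Move 6: P2 pit2 -> P1=[0,6,0,6,4,6](1) P2=[0,0,0,8,6,7](1)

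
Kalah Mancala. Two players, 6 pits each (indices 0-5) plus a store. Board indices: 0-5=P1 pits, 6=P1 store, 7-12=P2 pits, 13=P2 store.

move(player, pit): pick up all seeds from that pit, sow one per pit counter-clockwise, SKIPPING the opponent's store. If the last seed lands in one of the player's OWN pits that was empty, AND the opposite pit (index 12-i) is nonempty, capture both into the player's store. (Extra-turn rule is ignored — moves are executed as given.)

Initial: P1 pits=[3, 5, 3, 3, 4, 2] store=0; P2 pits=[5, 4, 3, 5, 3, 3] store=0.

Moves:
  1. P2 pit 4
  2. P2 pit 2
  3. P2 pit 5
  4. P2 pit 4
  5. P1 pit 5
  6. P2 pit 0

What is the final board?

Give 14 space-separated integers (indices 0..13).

Move 1: P2 pit4 -> P1=[4,5,3,3,4,2](0) P2=[5,4,3,5,0,4](1)
Move 2: P2 pit2 -> P1=[4,5,3,3,4,2](0) P2=[5,4,0,6,1,5](1)
Move 3: P2 pit5 -> P1=[5,6,4,4,4,2](0) P2=[5,4,0,6,1,0](2)
Move 4: P2 pit4 -> P1=[0,6,4,4,4,2](0) P2=[5,4,0,6,0,0](8)
Move 5: P1 pit5 -> P1=[0,6,4,4,4,0](1) P2=[6,4,0,6,0,0](8)
Move 6: P2 pit0 -> P1=[0,6,4,4,4,0](1) P2=[0,5,1,7,1,1](9)

Answer: 0 6 4 4 4 0 1 0 5 1 7 1 1 9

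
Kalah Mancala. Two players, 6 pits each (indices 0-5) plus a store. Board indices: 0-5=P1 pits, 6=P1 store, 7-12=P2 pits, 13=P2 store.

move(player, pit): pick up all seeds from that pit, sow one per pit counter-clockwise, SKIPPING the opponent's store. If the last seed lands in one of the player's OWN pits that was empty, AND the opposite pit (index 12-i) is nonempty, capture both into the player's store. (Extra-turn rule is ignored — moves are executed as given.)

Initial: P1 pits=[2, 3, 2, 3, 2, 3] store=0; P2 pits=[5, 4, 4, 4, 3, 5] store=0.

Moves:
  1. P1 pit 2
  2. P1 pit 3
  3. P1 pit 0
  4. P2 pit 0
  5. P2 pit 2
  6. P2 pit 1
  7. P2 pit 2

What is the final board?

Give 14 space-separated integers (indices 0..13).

Answer: 1 4 0 0 4 4 6 0 0 0 4 6 8 3

Derivation:
Move 1: P1 pit2 -> P1=[2,3,0,4,3,3](0) P2=[5,4,4,4,3,5](0)
Move 2: P1 pit3 -> P1=[2,3,0,0,4,4](1) P2=[6,4,4,4,3,5](0)
Move 3: P1 pit0 -> P1=[0,4,0,0,4,4](6) P2=[6,4,4,0,3,5](0)
Move 4: P2 pit0 -> P1=[0,4,0,0,4,4](6) P2=[0,5,5,1,4,6](1)
Move 5: P2 pit2 -> P1=[1,4,0,0,4,4](6) P2=[0,5,0,2,5,7](2)
Move 6: P2 pit1 -> P1=[1,4,0,0,4,4](6) P2=[0,0,1,3,6,8](3)
Move 7: P2 pit2 -> P1=[1,4,0,0,4,4](6) P2=[0,0,0,4,6,8](3)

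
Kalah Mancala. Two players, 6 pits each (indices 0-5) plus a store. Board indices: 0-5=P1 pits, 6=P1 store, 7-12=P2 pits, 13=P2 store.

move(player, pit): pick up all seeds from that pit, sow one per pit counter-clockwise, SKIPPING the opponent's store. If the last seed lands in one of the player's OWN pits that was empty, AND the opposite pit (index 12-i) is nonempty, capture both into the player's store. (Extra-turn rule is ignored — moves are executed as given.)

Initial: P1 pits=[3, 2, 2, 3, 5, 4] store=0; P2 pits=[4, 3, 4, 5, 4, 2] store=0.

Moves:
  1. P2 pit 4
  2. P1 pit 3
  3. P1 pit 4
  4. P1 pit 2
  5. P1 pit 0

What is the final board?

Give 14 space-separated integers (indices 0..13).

Answer: 0 4 1 2 1 6 7 5 0 5 6 0 3 1

Derivation:
Move 1: P2 pit4 -> P1=[4,3,2,3,5,4](0) P2=[4,3,4,5,0,3](1)
Move 2: P1 pit3 -> P1=[4,3,2,0,6,5](1) P2=[4,3,4,5,0,3](1)
Move 3: P1 pit4 -> P1=[4,3,2,0,0,6](2) P2=[5,4,5,6,0,3](1)
Move 4: P1 pit2 -> P1=[4,3,0,1,0,6](7) P2=[5,0,5,6,0,3](1)
Move 5: P1 pit0 -> P1=[0,4,1,2,1,6](7) P2=[5,0,5,6,0,3](1)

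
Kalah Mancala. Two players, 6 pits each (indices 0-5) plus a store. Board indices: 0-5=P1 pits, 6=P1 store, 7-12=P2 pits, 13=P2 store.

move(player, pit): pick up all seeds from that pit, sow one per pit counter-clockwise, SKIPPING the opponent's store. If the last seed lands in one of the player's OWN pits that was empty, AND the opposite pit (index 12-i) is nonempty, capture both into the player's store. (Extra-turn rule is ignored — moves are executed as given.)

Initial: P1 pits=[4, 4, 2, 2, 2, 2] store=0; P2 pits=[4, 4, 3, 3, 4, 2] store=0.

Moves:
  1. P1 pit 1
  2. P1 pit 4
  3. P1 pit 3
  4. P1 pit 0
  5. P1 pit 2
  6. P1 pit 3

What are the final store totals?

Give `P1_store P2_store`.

Answer: 3 0

Derivation:
Move 1: P1 pit1 -> P1=[4,0,3,3,3,3](0) P2=[4,4,3,3,4,2](0)
Move 2: P1 pit4 -> P1=[4,0,3,3,0,4](1) P2=[5,4,3,3,4,2](0)
Move 3: P1 pit3 -> P1=[4,0,3,0,1,5](2) P2=[5,4,3,3,4,2](0)
Move 4: P1 pit0 -> P1=[0,1,4,1,2,5](2) P2=[5,4,3,3,4,2](0)
Move 5: P1 pit2 -> P1=[0,1,0,2,3,6](3) P2=[5,4,3,3,4,2](0)
Move 6: P1 pit3 -> P1=[0,1,0,0,4,7](3) P2=[5,4,3,3,4,2](0)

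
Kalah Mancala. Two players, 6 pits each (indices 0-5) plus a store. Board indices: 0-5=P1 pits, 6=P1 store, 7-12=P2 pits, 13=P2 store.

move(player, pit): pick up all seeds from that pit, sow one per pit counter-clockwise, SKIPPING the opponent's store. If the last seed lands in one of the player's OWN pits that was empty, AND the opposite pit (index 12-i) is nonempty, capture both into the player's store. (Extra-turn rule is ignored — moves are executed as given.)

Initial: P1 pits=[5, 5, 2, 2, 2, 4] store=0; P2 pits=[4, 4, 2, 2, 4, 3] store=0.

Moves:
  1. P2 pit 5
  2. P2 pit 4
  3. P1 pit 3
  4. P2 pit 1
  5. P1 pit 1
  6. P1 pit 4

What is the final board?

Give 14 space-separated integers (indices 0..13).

Move 1: P2 pit5 -> P1=[6,6,2,2,2,4](0) P2=[4,4,2,2,4,0](1)
Move 2: P2 pit4 -> P1=[7,7,2,2,2,4](0) P2=[4,4,2,2,0,1](2)
Move 3: P1 pit3 -> P1=[7,7,2,0,3,5](0) P2=[4,4,2,2,0,1](2)
Move 4: P2 pit1 -> P1=[7,7,2,0,3,5](0) P2=[4,0,3,3,1,2](2)
Move 5: P1 pit1 -> P1=[7,0,3,1,4,6](1) P2=[5,1,3,3,1,2](2)
Move 6: P1 pit4 -> P1=[7,0,3,1,0,7](2) P2=[6,2,3,3,1,2](2)

Answer: 7 0 3 1 0 7 2 6 2 3 3 1 2 2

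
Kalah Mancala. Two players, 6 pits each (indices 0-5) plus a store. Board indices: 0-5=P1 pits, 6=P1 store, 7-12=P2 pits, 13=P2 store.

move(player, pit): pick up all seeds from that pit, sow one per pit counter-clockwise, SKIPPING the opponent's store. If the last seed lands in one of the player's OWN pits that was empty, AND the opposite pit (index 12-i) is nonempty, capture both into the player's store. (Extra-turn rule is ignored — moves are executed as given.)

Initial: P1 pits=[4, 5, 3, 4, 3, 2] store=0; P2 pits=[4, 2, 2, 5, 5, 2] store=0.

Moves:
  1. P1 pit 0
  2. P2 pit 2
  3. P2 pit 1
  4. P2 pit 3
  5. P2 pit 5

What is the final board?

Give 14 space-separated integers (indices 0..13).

Answer: 2 8 5 6 4 2 0 4 0 1 0 7 0 2

Derivation:
Move 1: P1 pit0 -> P1=[0,6,4,5,4,2](0) P2=[4,2,2,5,5,2](0)
Move 2: P2 pit2 -> P1=[0,6,4,5,4,2](0) P2=[4,2,0,6,6,2](0)
Move 3: P2 pit1 -> P1=[0,6,4,5,4,2](0) P2=[4,0,1,7,6,2](0)
Move 4: P2 pit3 -> P1=[1,7,5,6,4,2](0) P2=[4,0,1,0,7,3](1)
Move 5: P2 pit5 -> P1=[2,8,5,6,4,2](0) P2=[4,0,1,0,7,0](2)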